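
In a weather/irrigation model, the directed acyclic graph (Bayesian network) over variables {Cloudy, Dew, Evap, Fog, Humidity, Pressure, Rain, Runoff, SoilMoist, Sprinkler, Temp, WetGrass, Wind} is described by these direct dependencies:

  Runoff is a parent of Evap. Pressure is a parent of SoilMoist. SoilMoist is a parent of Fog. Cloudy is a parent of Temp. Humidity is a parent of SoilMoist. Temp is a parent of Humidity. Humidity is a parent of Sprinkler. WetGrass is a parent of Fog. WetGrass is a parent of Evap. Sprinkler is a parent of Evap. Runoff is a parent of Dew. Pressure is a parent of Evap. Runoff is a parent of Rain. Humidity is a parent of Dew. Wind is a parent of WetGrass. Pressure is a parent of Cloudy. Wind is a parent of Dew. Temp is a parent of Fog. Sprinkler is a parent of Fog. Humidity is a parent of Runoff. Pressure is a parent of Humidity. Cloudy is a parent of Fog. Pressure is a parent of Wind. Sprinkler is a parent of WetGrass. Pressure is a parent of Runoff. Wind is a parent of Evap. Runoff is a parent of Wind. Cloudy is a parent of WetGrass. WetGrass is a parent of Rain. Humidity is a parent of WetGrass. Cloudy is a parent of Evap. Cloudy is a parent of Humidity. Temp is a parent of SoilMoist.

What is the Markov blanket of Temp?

{Cloudy, Fog, Humidity, Pressure, SoilMoist, Sprinkler, WetGrass}

The Markov blanket of a node is its parents, its children, and the other parents of its children.
Temp's children: Fog, Humidity, SoilMoist.
Temp has parent Cloudy.
For each child, the remaining parents (spouses of Temp):
  Humidity's other parents are Cloudy, Pressure.
  SoilMoist also has parents Humidity, Pressure.
  Fog's other parents are Cloudy, SoilMoist, Sprinkler, WetGrass.
MB(Temp) = {Cloudy, Fog, Humidity, Pressure, SoilMoist, Sprinkler, WetGrass}.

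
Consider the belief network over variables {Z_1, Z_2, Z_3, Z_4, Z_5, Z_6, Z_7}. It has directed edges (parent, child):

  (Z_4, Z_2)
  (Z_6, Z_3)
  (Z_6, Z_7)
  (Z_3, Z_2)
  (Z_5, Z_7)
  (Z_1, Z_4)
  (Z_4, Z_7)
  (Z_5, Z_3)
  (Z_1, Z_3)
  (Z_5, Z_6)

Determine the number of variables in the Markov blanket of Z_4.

Recall MB(v) = parents ∪ children ∪ spouses, where spouses are the other parents of v's children.
Ch(Z_4) = {Z_2, Z_7}.
Z_4 has parent Z_1.
Other parents of Z_4's children:
  parents(Z_2) \ {Z_4} = {Z_3}.
  Z_7's other parents are Z_5, Z_6.
MB(Z_4) = {Z_1, Z_2, Z_3, Z_5, Z_6, Z_7}, which has 6 nodes.

6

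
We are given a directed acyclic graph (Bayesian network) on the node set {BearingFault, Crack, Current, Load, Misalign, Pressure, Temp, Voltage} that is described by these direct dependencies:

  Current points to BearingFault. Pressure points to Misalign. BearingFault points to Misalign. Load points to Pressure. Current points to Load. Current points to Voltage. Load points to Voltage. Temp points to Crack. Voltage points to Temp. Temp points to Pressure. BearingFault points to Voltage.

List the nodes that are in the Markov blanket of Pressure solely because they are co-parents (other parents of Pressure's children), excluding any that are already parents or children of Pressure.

Children of Pressure: Misalign.
  Misalign also has parent BearingFault.
Excluding nodes already adjacent to Pressure (Load, Misalign, Temp), the co-parent-only contribution is {BearingFault}.

{BearingFault}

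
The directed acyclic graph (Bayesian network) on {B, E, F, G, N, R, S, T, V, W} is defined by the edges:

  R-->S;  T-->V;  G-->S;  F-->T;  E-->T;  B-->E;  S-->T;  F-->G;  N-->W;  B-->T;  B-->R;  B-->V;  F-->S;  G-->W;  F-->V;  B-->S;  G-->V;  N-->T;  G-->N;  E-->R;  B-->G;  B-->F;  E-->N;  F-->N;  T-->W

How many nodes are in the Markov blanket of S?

7

Recall MB(v) = parents ∪ children ∪ spouses, where spouses are the other parents of v's children.
Children of S: T.
S has parents B, F, G, R.
Parents of each child, excluding S:
  T: B, E, F, N
MB(S) = {B, E, F, G, N, R, T}, which has 7 nodes.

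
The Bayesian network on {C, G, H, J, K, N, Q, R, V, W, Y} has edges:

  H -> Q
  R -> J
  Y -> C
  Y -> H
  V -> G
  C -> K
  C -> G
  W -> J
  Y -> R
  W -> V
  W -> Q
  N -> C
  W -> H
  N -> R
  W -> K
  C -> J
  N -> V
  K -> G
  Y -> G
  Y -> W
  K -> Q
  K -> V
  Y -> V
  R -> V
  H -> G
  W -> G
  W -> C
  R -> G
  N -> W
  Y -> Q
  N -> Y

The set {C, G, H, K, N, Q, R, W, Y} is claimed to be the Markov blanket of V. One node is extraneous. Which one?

Q

The Markov blanket of a node is its parents, its children, and the other parents of its children.
Children of V: G.
Pa(V) = {K, N, R, W, Y}.
Co-parents of V (other parents of its children):
  G's other parents are C, H, K, R, W, Y.
MB(V) = {C, G, H, K, N, R, W, Y}.
Q is neither a parent, child, nor co-parent of V, so it does not belong.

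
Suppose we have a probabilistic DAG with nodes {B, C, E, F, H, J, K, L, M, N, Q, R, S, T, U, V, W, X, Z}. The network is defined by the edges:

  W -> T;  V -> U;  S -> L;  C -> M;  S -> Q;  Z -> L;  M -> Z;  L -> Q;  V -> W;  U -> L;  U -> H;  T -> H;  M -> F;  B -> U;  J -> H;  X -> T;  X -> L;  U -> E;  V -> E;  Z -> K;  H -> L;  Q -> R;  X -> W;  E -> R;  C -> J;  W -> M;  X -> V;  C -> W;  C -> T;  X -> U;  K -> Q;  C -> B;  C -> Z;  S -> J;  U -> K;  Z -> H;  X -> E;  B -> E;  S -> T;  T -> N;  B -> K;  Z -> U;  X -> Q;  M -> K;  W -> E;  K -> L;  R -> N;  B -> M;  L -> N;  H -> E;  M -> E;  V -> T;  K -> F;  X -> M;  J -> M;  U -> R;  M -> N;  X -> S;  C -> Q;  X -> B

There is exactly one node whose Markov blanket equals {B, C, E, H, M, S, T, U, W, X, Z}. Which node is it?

V

The target node must have every member of {B, C, E, H, M, S, T, U, W, X, Z} as a parent, child, or co-parent, and no others.
Parents of V: X; children: E, T, U, W; co-parents: B, C, H, M, S, U, W, X, Z.
These exactly cover the given set, so the node is V.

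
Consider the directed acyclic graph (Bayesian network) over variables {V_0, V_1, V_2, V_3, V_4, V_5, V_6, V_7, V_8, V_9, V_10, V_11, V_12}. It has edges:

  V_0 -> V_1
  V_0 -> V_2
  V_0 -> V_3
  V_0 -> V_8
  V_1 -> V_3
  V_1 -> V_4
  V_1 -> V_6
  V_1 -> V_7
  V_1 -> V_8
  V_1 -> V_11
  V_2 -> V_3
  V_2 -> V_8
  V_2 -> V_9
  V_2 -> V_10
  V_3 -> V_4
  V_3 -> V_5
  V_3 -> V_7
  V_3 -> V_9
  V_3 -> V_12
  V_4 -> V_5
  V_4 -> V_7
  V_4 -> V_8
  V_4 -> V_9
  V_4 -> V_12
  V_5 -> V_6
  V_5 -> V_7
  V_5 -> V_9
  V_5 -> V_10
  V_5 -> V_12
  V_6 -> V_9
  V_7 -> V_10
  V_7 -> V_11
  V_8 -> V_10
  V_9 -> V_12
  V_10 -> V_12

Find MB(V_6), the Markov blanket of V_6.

{V_1, V_2, V_3, V_4, V_5, V_9}

By definition, MB(V_6) is built from V_6's parents, V_6's children, and the co-parents of V_6.
Parents of V_6: V_1, V_5.
Children of V_6: V_9.
For each child, the remaining parents (spouses of V_6):
  parents(V_9) \ {V_6} = {V_2, V_3, V_4, V_5}.
Taking the union gives {V_1, V_2, V_3, V_4, V_5, V_9}.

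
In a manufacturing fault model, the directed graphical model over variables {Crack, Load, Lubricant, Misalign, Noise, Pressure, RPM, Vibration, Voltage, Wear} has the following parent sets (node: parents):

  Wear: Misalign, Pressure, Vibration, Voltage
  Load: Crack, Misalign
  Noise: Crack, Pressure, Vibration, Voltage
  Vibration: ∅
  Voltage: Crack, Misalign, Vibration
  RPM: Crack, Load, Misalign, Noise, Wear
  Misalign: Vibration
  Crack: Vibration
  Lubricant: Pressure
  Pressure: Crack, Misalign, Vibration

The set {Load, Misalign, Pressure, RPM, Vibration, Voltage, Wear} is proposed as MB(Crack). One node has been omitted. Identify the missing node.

By definition, MB(Crack) is built from Crack's parents, Crack's children, and the co-parents of Crack.
Ch(Crack) = {Load, Noise, Pressure, RPM, Voltage}.
Crack's parents: Vibration.
Other parents of Crack's children:
  parents(Load) \ {Crack} = {Misalign}.
  Pressure's other parents are Misalign, Vibration.
  Voltage also has parents Misalign, Vibration.
  Noise also has parents Pressure, Vibration, Voltage.
  parents(RPM) \ {Crack} = {Load, Misalign, Noise, Wear}.
MB(Crack) = {Load, Misalign, Noise, Pressure, RPM, Vibration, Voltage, Wear}.
Comparing with the claimed set, Noise is missing.

Noise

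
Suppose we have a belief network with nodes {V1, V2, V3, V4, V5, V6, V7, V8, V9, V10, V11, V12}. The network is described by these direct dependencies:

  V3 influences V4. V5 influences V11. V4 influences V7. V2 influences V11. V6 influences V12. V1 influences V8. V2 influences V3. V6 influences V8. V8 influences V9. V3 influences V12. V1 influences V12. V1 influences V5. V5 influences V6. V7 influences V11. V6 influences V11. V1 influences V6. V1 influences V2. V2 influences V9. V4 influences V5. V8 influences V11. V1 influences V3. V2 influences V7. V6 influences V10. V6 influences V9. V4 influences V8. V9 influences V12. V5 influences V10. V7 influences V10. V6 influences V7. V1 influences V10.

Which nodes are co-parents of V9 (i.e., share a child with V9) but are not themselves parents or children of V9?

{V1, V3}

Children of V9: V12.
  parents(V12) \ {V9} = {V1, V3, V6}.
Excluding nodes already adjacent to V9 (V2, V6, V8, V12), the co-parent-only contribution is {V1, V3}.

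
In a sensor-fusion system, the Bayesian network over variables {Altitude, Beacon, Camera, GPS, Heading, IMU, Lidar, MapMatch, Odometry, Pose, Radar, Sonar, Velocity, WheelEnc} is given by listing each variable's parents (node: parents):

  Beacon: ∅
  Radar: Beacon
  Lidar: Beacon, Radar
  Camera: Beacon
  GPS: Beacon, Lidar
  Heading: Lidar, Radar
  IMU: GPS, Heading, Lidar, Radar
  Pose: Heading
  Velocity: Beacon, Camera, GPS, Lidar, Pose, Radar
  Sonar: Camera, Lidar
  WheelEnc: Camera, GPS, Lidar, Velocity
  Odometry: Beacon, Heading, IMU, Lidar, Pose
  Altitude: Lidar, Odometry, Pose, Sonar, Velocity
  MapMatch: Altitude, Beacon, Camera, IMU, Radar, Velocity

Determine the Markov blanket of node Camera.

{Altitude, Beacon, GPS, IMU, Lidar, MapMatch, Pose, Radar, Sonar, Velocity, WheelEnc}

Recall MB(v) = parents ∪ children ∪ spouses, where spouses are the other parents of v's children.
Camera's parents: Beacon.
Ch(Camera) = {MapMatch, Sonar, Velocity, WheelEnc}.
Other parents of Camera's children:
  Velocity's other parents are Beacon, GPS, Lidar, Pose, Radar.
  Sonar's other parent is Lidar.
  WheelEnc also has parents GPS, Lidar, Velocity.
  MapMatch also has parents Altitude, Beacon, IMU, Radar, Velocity.
Taking the union gives {Altitude, Beacon, GPS, IMU, Lidar, MapMatch, Pose, Radar, Sonar, Velocity, WheelEnc}.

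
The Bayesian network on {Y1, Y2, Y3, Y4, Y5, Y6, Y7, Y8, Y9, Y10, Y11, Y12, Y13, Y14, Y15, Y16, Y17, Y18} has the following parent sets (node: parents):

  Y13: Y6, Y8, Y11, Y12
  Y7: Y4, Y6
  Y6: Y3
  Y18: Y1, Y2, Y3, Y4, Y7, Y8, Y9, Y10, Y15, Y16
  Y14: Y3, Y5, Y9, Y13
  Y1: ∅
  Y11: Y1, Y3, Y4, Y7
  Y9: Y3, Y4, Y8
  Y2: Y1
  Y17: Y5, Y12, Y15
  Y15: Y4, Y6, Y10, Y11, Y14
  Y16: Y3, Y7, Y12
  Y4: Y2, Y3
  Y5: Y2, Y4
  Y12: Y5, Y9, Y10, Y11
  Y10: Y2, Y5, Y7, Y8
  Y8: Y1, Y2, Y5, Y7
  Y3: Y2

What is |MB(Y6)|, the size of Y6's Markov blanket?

Y6 has parent Y3.
Y6's children: Y7, Y13, Y15.
Parents of each child, excluding Y6:
  Y7: Y4
  Y13: Y8, Y11, Y12
  Y15: Y4, Y10, Y11, Y14
MB(Y6) = {Y3, Y4, Y7, Y8, Y10, Y11, Y12, Y13, Y14, Y15}, which has 10 nodes.

10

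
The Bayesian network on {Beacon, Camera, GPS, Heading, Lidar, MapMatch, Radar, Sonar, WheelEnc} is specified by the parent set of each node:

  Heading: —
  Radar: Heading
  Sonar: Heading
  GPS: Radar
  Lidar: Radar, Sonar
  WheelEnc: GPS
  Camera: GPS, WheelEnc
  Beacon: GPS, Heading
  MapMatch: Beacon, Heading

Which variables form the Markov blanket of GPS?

{Beacon, Camera, Heading, Radar, WheelEnc}

Ch(GPS) = {Beacon, Camera, WheelEnc}.
GPS's parents: Radar.
Other parents of GPS's children:
  WheelEnc has no other parent.
  Camera also has parent WheelEnc.
  Beacon's other parent is Heading.
MB(GPS) = {Beacon, Camera, Heading, Radar, WheelEnc}.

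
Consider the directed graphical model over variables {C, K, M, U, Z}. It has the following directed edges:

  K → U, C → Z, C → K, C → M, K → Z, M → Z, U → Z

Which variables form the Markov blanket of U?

{C, K, M, Z}

By definition, MB(U) is built from U's parents, U's children, and the co-parents of U.
Children of U: Z.
U's parents: K.
Parents of each child, excluding U:
  Z also has parents C, K, M.
MB(U) = {C, K, M, Z}.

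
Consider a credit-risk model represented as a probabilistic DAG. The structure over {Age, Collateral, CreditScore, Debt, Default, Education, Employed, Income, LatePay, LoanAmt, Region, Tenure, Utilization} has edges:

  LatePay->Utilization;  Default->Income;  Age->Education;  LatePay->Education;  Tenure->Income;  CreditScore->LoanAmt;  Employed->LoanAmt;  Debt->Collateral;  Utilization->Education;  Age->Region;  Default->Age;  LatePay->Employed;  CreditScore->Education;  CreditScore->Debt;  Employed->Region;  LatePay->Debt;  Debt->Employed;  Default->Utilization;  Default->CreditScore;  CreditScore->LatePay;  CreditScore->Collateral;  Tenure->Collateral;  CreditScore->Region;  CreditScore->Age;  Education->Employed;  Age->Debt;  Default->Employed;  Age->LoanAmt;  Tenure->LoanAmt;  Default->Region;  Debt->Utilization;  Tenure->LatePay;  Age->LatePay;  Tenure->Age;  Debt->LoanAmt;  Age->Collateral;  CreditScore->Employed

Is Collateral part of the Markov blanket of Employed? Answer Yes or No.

No

The Markov blanket of a node is its parents, its children, and the other parents of its children.
Ch(Employed) = {LoanAmt, Region}.
Employed has parents CreditScore, Debt, Default, Education, LatePay.
Other parents of Employed's children:
  parents(Region) \ {Employed} = {Age, CreditScore, Default}.
  LoanAmt also has parents Age, CreditScore, Debt, Tenure.
MB(Employed) = {Age, CreditScore, Debt, Default, Education, LatePay, LoanAmt, Region, Tenure}; Collateral is not in this set.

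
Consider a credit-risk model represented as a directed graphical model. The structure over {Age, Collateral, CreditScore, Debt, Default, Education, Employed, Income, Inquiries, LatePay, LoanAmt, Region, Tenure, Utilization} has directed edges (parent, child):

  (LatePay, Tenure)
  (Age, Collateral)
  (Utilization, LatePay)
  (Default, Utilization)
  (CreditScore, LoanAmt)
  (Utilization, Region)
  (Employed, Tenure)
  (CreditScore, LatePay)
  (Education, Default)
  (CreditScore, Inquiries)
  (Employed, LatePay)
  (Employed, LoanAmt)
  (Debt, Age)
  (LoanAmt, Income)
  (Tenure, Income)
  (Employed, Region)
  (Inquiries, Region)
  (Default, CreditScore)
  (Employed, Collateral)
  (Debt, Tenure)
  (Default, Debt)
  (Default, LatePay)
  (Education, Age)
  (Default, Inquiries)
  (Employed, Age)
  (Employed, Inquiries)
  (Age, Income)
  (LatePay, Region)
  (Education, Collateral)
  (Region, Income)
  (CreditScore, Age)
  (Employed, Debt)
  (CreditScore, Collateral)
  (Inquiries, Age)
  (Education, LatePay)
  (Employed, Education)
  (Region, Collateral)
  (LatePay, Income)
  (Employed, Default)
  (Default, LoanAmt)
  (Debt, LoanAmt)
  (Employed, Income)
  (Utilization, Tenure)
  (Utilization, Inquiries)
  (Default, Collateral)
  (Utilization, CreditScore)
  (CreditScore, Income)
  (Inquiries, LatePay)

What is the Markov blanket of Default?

Default has children Collateral, CreditScore, Debt, Inquiries, LatePay, LoanAmt, Utilization.
Default's parents: Education, Employed.
Co-parents of Default (other parents of its children):
  Debt: Employed
  Utilization: —
  CreditScore: Utilization
  Inquiries: CreditScore, Employed, Utilization
  LatePay: CreditScore, Education, Employed, Inquiries, Utilization
  LoanAmt: CreditScore, Debt, Employed
  Collateral: Age, CreditScore, Education, Employed, Region
So the Markov blanket of Default is {Age, Collateral, CreditScore, Debt, Education, Employed, Inquiries, LatePay, LoanAmt, Region, Utilization}.

{Age, Collateral, CreditScore, Debt, Education, Employed, Inquiries, LatePay, LoanAmt, Region, Utilization}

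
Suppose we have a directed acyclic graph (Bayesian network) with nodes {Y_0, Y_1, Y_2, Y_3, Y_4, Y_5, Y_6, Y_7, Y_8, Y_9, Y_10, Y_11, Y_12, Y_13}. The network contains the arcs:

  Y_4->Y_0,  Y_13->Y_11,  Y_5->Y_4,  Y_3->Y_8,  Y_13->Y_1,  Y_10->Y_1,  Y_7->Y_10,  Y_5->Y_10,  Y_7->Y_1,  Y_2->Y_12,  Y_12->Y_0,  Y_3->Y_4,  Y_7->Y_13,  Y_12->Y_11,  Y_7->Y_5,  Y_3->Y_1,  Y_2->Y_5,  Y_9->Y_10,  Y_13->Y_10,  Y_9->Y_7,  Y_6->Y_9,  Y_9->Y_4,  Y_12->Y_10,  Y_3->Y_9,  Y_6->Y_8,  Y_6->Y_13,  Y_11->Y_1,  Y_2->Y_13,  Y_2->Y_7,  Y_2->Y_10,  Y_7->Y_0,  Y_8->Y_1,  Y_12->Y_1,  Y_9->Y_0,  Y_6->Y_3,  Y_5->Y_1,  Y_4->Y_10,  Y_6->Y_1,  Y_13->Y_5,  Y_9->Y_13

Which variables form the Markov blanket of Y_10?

{Y_1, Y_2, Y_3, Y_4, Y_5, Y_6, Y_7, Y_8, Y_9, Y_11, Y_12, Y_13}

The Markov blanket of a node is its parents, its children, and the other parents of its children.
Children of Y_10: Y_1.
Parents of Y_10: Y_2, Y_4, Y_5, Y_7, Y_9, Y_12, Y_13.
Other parents of Y_10's children:
  Y_1: Y_3, Y_5, Y_6, Y_7, Y_8, Y_11, Y_12, Y_13
Union: {Y_2, Y_4, Y_5, Y_7, Y_9, Y_12, Y_13} ∪ {Y_1} ∪ {Y_3, Y_5, Y_6, Y_7, Y_8, Y_11, Y_12, Y_13} = {Y_1, Y_2, Y_3, Y_4, Y_5, Y_6, Y_7, Y_8, Y_9, Y_11, Y_12, Y_13}.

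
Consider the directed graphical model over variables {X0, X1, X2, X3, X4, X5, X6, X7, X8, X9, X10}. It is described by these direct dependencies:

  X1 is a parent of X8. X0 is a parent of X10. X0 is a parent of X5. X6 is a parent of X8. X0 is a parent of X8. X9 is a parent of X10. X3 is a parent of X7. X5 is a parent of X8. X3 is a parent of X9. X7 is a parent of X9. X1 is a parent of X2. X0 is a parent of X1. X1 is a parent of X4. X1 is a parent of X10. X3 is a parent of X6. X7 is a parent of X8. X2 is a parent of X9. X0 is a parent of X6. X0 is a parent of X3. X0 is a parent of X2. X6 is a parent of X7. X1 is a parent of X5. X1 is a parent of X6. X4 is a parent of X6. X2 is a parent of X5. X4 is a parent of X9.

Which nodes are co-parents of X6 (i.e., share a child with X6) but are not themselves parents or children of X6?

{X5}

Children of X6: X7, X8.
  X7: X3
  X8: X0, X1, X5, X7
Excluding nodes already adjacent to X6 (X0, X1, X3, X4, X7, X8), the co-parent-only contribution is {X5}.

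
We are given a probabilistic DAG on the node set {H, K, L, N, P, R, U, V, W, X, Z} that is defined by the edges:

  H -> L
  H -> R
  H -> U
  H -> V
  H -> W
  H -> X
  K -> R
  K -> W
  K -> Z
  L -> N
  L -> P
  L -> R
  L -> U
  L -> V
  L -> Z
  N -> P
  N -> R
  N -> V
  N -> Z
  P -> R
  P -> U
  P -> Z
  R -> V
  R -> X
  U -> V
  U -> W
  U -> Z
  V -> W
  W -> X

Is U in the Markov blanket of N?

Yes

U is a co-parent of N: both are parents of V, Z.
So U ∈ MB(N).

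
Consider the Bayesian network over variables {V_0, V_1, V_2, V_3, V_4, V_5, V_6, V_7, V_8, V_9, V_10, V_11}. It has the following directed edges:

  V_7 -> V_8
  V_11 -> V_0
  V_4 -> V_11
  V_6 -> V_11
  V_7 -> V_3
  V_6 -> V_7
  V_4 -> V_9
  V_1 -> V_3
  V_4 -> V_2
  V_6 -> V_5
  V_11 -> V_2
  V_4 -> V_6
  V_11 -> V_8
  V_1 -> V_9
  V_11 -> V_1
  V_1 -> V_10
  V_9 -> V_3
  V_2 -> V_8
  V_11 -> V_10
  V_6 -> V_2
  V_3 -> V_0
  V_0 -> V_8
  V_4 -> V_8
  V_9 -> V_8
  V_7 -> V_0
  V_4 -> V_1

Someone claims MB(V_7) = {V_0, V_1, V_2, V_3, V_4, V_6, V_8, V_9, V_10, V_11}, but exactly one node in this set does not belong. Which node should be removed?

A node's Markov blanket = Pa ∪ Ch ∪ (parents of Ch other than the node itself).
Children of V_7: V_0, V_3, V_8.
V_7 has parent V_6.
Parents of each child, excluding V_7:
  V_3: V_1, V_9
  V_0: V_3, V_11
  V_8: V_0, V_2, V_4, V_9, V_11
MB(V_7) = {V_0, V_1, V_2, V_3, V_4, V_6, V_8, V_9, V_11}.
V_10 is neither a parent, child, nor co-parent of V_7, so it does not belong.

V_10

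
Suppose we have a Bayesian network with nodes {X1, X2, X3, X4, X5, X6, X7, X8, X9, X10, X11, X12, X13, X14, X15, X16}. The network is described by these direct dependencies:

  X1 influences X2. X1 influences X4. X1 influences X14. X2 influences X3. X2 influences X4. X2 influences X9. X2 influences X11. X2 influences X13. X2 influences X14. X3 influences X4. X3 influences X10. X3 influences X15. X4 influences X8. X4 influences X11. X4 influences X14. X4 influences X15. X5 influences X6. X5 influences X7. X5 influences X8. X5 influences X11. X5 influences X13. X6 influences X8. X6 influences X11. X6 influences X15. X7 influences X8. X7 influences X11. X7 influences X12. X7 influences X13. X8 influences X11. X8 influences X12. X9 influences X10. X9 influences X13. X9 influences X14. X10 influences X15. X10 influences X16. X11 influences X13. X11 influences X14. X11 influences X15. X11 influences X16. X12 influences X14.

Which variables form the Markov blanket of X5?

A node's Markov blanket = Pa ∪ Ch ∪ (parents of Ch other than the node itself).
X5's parents: none.
X5's children: X6, X7, X8, X11, X13.
Other parents of X5's children:
  X6: no additional parents.
  X7: no additional parents.
  X8 also has parents X4, X6, X7.
  parents(X11) \ {X5} = {X2, X4, X6, X7, X8}.
  X13's other parents are X2, X7, X9, X11.
Union: {} ∪ {X6, X7, X8, X11, X13} ∪ {X2, X4, X6, X7, X8, X9, X11} = {X2, X4, X6, X7, X8, X9, X11, X13}.

{X2, X4, X6, X7, X8, X9, X11, X13}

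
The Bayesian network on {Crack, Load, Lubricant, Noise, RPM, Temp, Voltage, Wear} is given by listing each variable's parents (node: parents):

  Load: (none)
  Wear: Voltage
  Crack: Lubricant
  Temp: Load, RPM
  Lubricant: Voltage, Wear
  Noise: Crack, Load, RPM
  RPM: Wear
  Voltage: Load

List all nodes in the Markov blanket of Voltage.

{Load, Lubricant, Wear}

Recall MB(v) = parents ∪ children ∪ spouses, where spouses are the other parents of v's children.
Pa(Voltage) = {Load}.
Ch(Voltage) = {Lubricant, Wear}.
Other parents of Voltage's children:
  Wear: no additional parents.
  Lubricant also has parent Wear.
So the Markov blanket of Voltage is {Load, Lubricant, Wear}.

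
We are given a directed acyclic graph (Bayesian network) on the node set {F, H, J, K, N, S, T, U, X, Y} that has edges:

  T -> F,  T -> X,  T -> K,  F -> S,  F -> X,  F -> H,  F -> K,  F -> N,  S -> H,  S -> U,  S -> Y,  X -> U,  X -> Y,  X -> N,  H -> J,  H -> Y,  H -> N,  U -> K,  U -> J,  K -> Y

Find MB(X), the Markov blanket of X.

{F, H, K, N, S, T, U, Y}

X's parents: F, T.
Children of X: N, U, Y.
Co-parents of X (other parents of its children):
  U's other parent is S.
  Y also has parents H, K, S.
  N's other parents are F, H.
So the Markov blanket of X is {F, H, K, N, S, T, U, Y}.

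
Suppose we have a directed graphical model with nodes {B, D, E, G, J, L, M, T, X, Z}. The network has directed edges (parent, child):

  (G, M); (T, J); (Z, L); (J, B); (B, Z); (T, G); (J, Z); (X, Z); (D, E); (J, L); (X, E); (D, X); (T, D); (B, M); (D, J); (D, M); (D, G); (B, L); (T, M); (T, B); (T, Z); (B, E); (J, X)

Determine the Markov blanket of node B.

Recall MB(v) = parents ∪ children ∪ spouses, where spouses are the other parents of v's children.
B has children E, L, M, Z.
Pa(B) = {J, T}.
Other parents of B's children:
  Z: J, T, X
  E: D, X
  L: J, Z
  M: D, G, T
So the Markov blanket of B is {D, E, G, J, L, M, T, X, Z}.

{D, E, G, J, L, M, T, X, Z}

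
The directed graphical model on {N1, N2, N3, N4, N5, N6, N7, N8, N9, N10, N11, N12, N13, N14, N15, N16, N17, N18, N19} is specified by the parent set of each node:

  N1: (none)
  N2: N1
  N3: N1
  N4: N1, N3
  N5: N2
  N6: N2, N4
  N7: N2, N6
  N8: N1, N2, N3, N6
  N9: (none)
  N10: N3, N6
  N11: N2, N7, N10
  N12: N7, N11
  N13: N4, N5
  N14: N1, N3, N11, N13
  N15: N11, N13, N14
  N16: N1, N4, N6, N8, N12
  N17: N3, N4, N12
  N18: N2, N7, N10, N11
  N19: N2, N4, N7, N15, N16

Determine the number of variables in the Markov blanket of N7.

10

N7 has parents N2, N6.
Children of N7: N11, N12, N18, N19.
Other parents of N7's children:
  parents(N11) \ {N7} = {N2, N10}.
  N12's other parent is N11.
  N18's other parents are N2, N10, N11.
  parents(N19) \ {N7} = {N2, N4, N15, N16}.
MB(N7) = {N2, N4, N6, N10, N11, N12, N15, N16, N18, N19}, which has 10 nodes.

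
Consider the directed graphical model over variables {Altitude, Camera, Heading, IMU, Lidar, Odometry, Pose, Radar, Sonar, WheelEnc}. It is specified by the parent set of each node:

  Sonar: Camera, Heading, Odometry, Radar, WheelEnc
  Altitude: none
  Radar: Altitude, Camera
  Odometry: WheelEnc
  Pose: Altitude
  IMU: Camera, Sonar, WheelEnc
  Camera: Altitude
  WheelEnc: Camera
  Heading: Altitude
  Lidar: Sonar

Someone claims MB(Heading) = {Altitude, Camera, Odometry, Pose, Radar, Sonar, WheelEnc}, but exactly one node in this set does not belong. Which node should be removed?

By definition, MB(Heading) is built from Heading's parents, Heading's children, and the co-parents of Heading.
Heading has parent Altitude.
Ch(Heading) = {Sonar}.
Other parents of Heading's children:
  Sonar's other parents are Camera, Odometry, Radar, WheelEnc.
MB(Heading) = {Altitude, Camera, Odometry, Radar, Sonar, WheelEnc}.
Pose is neither a parent, child, nor co-parent of Heading, so it does not belong.

Pose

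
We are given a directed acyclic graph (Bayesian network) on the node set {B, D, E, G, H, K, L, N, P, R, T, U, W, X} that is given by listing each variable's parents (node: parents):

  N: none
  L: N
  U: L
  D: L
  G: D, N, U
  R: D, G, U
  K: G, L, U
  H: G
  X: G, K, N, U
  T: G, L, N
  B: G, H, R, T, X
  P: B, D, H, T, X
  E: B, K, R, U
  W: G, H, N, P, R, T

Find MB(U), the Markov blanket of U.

{B, D, E, G, K, L, N, R, X}

The Markov blanket of a node is its parents, its children, and the other parents of its children.
U has parent L.
Children of U: E, G, K, R, X.
Co-parents of U (other parents of its children):
  G: D, N
  R: D, G
  K: G, L
  X: G, K, N
  E: B, K, R
MB(U) = {B, D, E, G, K, L, N, R, X}.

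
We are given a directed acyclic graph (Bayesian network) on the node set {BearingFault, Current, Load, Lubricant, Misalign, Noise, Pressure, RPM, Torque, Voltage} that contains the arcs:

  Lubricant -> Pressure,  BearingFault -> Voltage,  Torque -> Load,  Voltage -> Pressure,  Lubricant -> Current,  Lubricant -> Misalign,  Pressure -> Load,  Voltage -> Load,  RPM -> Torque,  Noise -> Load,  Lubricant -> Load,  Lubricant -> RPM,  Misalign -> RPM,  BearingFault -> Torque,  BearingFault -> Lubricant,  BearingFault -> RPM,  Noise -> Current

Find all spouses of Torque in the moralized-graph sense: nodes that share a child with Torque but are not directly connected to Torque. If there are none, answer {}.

{Lubricant, Noise, Pressure, Voltage}

Children of Torque: Load.
  Load: Lubricant, Noise, Pressure, Voltage
Excluding nodes already adjacent to Torque (BearingFault, Load, RPM), the co-parent-only contribution is {Lubricant, Noise, Pressure, Voltage}.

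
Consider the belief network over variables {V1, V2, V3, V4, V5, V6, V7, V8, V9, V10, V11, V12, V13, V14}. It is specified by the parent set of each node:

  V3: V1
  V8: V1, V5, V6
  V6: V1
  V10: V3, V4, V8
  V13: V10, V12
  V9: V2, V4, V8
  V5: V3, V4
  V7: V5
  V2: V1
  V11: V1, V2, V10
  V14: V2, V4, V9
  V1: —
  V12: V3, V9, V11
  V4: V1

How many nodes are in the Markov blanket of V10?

8

Recall MB(v) = parents ∪ children ∪ spouses, where spouses are the other parents of v's children.
V10's parents: V3, V4, V8.
Ch(V10) = {V11, V13}.
For each child, the remaining parents (spouses of V10):
  parents(V11) \ {V10} = {V1, V2}.
  V13 also has parent V12.
MB(V10) = {V1, V2, V3, V4, V8, V11, V12, V13}, which has 8 nodes.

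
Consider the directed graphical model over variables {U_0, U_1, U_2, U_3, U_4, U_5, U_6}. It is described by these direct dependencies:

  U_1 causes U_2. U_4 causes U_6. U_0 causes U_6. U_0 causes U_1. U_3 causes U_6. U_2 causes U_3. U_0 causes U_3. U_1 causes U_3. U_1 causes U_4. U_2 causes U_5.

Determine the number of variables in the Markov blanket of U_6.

3

Recall MB(v) = parents ∪ children ∪ spouses, where spouses are the other parents of v's children.
U_6's parents: U_0, U_3, U_4.
U_6's children: none.
U_6 has no children, so there are no co-parents.
MB(U_6) = {U_0, U_3, U_4}, which has 3 nodes.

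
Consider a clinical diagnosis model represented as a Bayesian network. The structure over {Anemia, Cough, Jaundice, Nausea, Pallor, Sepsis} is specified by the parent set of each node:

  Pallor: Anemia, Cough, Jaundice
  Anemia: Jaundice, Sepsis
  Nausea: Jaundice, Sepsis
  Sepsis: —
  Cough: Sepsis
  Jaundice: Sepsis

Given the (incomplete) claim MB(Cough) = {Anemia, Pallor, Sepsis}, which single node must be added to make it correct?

Recall MB(v) = parents ∪ children ∪ spouses, where spouses are the other parents of v's children.
Cough has parent Sepsis.
Cough has child Pallor.
Co-parents of Cough (other parents of its children):
  Pallor: Anemia, Jaundice
MB(Cough) = {Anemia, Jaundice, Pallor, Sepsis}.
Comparing with the claimed set, Jaundice is missing.

Jaundice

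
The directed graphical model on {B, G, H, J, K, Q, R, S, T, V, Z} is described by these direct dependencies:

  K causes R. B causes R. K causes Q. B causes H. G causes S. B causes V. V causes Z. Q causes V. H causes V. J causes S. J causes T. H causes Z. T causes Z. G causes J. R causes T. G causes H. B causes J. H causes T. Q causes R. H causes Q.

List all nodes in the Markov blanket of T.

{H, J, R, V, Z}

T's parents: H, J, R.
T's children: Z.
Co-parents of T (other parents of its children):
  parents(Z) \ {T} = {H, V}.
So the Markov blanket of T is {H, J, R, V, Z}.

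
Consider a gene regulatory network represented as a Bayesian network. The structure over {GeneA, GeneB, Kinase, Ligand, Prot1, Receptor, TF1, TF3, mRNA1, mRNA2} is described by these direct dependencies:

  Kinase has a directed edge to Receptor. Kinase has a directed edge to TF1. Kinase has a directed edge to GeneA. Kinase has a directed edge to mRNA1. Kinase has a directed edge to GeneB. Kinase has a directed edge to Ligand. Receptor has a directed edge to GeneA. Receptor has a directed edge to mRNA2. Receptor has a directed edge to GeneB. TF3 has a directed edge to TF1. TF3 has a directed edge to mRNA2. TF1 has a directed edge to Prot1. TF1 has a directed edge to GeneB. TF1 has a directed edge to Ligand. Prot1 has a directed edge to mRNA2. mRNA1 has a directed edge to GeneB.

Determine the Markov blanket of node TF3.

TF3's children: TF1, mRNA2.
Pa(TF3) = {}.
Parents of each child, excluding TF3:
  TF1 also has parent Kinase.
  mRNA2's other parents are Prot1, Receptor.
Union: {} ∪ {TF1, mRNA2} ∪ {Kinase, Prot1, Receptor} = {Kinase, Prot1, Receptor, TF1, mRNA2}.

{Kinase, Prot1, Receptor, TF1, mRNA2}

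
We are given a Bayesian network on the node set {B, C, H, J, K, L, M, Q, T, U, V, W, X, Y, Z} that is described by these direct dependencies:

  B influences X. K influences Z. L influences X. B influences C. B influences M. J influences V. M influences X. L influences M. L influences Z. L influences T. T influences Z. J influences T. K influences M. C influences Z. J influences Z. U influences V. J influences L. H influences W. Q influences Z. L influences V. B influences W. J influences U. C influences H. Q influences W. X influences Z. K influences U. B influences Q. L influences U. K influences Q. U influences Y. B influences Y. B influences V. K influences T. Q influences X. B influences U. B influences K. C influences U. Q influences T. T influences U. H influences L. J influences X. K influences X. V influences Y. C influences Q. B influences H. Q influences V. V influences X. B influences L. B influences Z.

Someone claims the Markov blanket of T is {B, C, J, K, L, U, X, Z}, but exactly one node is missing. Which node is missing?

Pa(T) = {J, K, L, Q}.
T has children U, Z.
Co-parents of T (other parents of its children):
  U: B, C, J, K, L
  Z: B, C, J, K, L, Q, X
MB(T) = {B, C, J, K, L, Q, U, X, Z}.
Comparing with the claimed set, Q is missing.

Q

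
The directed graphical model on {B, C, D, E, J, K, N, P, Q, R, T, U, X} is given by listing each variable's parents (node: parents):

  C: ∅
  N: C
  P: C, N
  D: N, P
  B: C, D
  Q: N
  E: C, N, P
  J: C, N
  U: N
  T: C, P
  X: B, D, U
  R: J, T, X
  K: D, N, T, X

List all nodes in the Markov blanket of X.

{B, D, J, K, N, R, T, U}

Recall MB(v) = parents ∪ children ∪ spouses, where spouses are the other parents of v's children.
X's children: K, R.
Pa(X) = {B, D, U}.
Other parents of X's children:
  R: J, T
  K: D, N, T
So the Markov blanket of X is {B, D, J, K, N, R, T, U}.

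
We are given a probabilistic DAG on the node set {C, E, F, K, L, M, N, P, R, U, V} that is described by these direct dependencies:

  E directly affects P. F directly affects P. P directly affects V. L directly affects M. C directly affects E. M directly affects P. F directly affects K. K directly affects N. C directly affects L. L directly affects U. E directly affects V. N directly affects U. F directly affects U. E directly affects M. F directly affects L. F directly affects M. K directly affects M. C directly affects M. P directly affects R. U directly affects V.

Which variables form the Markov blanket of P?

{E, F, M, R, U, V}

Recall MB(v) = parents ∪ children ∪ spouses, where spouses are the other parents of v's children.
Parents of P: E, F, M.
Ch(P) = {R, V}.
Other parents of P's children:
  R: —
  V: E, U
MB(P) = {E, F, M, R, U, V}.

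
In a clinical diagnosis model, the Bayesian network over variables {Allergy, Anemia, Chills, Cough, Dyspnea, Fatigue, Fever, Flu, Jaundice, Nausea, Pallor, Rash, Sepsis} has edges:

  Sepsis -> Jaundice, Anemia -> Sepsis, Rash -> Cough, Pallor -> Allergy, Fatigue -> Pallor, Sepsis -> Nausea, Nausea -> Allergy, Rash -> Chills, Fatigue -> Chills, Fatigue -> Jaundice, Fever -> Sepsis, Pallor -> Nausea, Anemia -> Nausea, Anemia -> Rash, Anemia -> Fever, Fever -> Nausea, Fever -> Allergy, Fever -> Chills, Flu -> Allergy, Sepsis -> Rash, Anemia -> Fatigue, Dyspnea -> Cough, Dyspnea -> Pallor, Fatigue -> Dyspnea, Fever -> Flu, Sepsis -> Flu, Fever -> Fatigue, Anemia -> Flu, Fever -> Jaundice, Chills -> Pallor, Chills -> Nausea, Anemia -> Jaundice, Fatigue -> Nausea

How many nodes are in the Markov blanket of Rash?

The Markov blanket of a node is its parents, its children, and the other parents of its children.
Children of Rash: Chills, Cough.
Pa(Rash) = {Anemia, Sepsis}.
For each child, the remaining parents (spouses of Rash):
  parents(Chills) \ {Rash} = {Fatigue, Fever}.
  parents(Cough) \ {Rash} = {Dyspnea}.
MB(Rash) = {Anemia, Chills, Cough, Dyspnea, Fatigue, Fever, Sepsis}, which has 7 nodes.

7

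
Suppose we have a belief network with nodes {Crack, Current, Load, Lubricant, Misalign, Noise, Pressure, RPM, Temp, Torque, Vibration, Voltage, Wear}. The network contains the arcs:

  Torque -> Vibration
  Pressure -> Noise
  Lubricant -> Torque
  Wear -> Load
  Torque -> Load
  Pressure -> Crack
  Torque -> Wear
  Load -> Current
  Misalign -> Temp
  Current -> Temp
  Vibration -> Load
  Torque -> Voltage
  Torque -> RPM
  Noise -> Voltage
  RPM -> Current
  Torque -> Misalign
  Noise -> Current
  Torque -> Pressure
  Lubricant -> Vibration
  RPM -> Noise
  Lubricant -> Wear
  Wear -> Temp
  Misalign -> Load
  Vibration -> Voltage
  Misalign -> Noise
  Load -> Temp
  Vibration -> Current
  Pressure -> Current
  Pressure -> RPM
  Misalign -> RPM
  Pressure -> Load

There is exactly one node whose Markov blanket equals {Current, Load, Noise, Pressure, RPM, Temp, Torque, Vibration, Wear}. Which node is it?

Misalign

The target node must have every member of {Current, Load, Noise, Pressure, RPM, Temp, Torque, Vibration, Wear} as a parent, child, or co-parent, and no others.
Parents of Misalign: Torque; children: Load, Noise, RPM, Temp; co-parents: Current, Load, Pressure, RPM, Torque, Vibration, Wear.
These exactly cover the given set, so the node is Misalign.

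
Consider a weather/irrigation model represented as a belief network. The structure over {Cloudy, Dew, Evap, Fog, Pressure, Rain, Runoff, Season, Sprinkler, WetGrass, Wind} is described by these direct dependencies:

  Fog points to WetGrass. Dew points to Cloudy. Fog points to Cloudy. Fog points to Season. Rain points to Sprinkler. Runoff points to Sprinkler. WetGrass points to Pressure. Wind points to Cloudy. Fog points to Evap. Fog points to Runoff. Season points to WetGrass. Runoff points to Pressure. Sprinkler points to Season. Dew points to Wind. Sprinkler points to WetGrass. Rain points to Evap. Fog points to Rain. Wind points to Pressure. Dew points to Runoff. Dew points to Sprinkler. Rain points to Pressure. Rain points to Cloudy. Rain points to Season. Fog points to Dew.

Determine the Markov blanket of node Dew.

A node's Markov blanket = Pa ∪ Ch ∪ (parents of Ch other than the node itself).
Dew's children: Cloudy, Runoff, Sprinkler, Wind.
Parents of Dew: Fog.
Co-parents of Dew (other parents of its children):
  Runoff also has parent Fog.
  Sprinkler also has parents Rain, Runoff.
  Wind: no additional parents.
  Cloudy also has parents Fog, Rain, Wind.
Taking the union gives {Cloudy, Fog, Rain, Runoff, Sprinkler, Wind}.

{Cloudy, Fog, Rain, Runoff, Sprinkler, Wind}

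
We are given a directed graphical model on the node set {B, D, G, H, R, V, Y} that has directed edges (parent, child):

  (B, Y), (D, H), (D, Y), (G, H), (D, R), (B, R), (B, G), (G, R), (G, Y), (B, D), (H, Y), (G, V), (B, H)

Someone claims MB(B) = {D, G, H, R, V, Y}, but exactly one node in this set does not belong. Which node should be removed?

The Markov blanket of a node is its parents, its children, and the other parents of its children.
Pa(B) = {}.
B's children: D, G, H, R, Y.
Parents of each child, excluding B:
  D: no additional parents.
  G has no other parent.
  parents(H) \ {B} = {D, G}.
  R's other parents are D, G.
  parents(Y) \ {B} = {D, G, H}.
MB(B) = {D, G, H, R, Y}.
V is neither a parent, child, nor co-parent of B, so it does not belong.

V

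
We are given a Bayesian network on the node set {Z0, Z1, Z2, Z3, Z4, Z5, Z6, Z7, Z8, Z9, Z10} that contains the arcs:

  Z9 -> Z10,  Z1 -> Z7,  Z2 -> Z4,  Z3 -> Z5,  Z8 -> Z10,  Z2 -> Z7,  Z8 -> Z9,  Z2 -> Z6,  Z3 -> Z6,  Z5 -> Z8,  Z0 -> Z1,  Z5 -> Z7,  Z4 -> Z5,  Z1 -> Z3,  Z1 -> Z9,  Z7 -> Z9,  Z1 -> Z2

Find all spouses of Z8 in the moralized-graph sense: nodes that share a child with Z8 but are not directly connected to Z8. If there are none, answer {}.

{Z1, Z7}

Children of Z8: Z9, Z10.
  Z9: Z1, Z7
  Z10: Z9
Excluding nodes already adjacent to Z8 (Z5, Z9, Z10), the co-parent-only contribution is {Z1, Z7}.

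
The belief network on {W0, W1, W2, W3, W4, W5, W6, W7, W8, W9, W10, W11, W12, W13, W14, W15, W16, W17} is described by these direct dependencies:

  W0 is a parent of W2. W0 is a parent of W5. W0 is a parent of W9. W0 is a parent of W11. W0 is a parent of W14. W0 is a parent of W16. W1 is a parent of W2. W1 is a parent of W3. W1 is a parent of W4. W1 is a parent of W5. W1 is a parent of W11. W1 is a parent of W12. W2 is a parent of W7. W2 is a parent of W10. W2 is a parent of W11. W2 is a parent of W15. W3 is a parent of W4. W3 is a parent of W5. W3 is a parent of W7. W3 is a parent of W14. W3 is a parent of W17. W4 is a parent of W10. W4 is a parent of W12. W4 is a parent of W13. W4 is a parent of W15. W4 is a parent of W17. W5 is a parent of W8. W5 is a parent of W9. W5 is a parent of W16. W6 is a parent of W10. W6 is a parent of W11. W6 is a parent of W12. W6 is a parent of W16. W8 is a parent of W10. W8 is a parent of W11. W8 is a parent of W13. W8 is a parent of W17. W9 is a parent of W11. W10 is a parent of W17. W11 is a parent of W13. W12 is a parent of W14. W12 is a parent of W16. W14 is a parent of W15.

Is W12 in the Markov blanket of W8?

No

By definition, MB(W8) is built from W8's parents, W8's children, and the co-parents of W8.
W8's parents: W5.
W8 has children W10, W11, W13, W17.
Parents of each child, excluding W8:
  W10 also has parents W2, W4, W6.
  parents(W11) \ {W8} = {W0, W1, W2, W6, W9}.
  W13 also has parents W4, W11.
  W17's other parents are W3, W4, W10.
MB(W8) = {W0, W1, W2, W3, W4, W5, W6, W9, W10, W11, W13, W17}; W12 is not in this set.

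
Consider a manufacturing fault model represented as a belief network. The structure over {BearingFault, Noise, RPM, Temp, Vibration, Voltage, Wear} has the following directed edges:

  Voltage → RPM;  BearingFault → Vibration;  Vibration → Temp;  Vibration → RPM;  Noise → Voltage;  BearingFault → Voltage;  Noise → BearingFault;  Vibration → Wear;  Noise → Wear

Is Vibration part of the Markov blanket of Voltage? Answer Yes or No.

Yes

Vibration is a co-parent of Voltage: both are parents of RPM.
So Vibration ∈ MB(Voltage).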